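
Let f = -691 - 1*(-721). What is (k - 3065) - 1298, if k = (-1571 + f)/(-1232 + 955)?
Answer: -1207010/277 ≈ -4357.4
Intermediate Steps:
f = 30 (f = -691 + 721 = 30)
k = 1541/277 (k = (-1571 + 30)/(-1232 + 955) = -1541/(-277) = -1541*(-1/277) = 1541/277 ≈ 5.5632)
(k - 3065) - 1298 = (1541/277 - 3065) - 1298 = -847464/277 - 1298 = -1207010/277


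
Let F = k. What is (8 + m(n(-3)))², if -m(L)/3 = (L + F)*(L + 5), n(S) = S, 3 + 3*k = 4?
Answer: 576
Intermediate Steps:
k = ⅓ (k = -1 + (⅓)*4 = -1 + 4/3 = ⅓ ≈ 0.33333)
F = ⅓ ≈ 0.33333
m(L) = -3*(5 + L)*(⅓ + L) (m(L) = -3*(L + ⅓)*(L + 5) = -3*(⅓ + L)*(5 + L) = -3*(5 + L)*(⅓ + L))
(8 + m(n(-3)))² = (8 + (-5 - 16*(-3) - 3*(-3)²))² = (8 + (-5 + 48 - 3*9))² = (8 + (-5 + 48 - 27))² = (8 + 16)² = 24² = 576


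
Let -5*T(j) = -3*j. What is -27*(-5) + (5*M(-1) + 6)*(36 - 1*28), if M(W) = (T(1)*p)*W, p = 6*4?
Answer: -393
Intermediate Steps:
p = 24
T(j) = 3*j/5 (T(j) = -(-3)*j/5 = 3*j/5)
M(W) = 72*W/5 (M(W) = (((3/5)*1)*24)*W = ((3/5)*24)*W = 72*W/5)
-27*(-5) + (5*M(-1) + 6)*(36 - 1*28) = -27*(-5) + (5*((72/5)*(-1)) + 6)*(36 - 1*28) = 135 + (5*(-72/5) + 6)*(36 - 28) = 135 + (-72 + 6)*8 = 135 - 66*8 = 135 - 528 = -393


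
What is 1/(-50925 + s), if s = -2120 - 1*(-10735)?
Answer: -1/42310 ≈ -2.3635e-5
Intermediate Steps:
s = 8615 (s = -2120 + 10735 = 8615)
1/(-50925 + s) = 1/(-50925 + 8615) = 1/(-42310) = -1/42310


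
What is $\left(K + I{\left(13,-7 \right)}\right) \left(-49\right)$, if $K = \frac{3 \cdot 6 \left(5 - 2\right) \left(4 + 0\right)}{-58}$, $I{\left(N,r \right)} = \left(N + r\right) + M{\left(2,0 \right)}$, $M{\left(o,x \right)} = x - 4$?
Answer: $\frac{2450}{29} \approx 84.483$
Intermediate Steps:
$M{\left(o,x \right)} = -4 + x$
$I{\left(N,r \right)} = -4 + N + r$ ($I{\left(N,r \right)} = \left(N + r\right) + \left(-4 + 0\right) = \left(N + r\right) - 4 = -4 + N + r$)
$K = - \frac{108}{29}$ ($K = 18 \cdot 3 \cdot 4 \left(- \frac{1}{58}\right) = 18 \cdot 12 \left(- \frac{1}{58}\right) = 216 \left(- \frac{1}{58}\right) = - \frac{108}{29} \approx -3.7241$)
$\left(K + I{\left(13,-7 \right)}\right) \left(-49\right) = \left(- \frac{108}{29} - -2\right) \left(-49\right) = \left(- \frac{108}{29} + 2\right) \left(-49\right) = \left(- \frac{50}{29}\right) \left(-49\right) = \frac{2450}{29}$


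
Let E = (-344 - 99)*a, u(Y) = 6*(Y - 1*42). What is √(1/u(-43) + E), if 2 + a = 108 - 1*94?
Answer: I*√1382692110/510 ≈ 72.911*I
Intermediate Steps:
u(Y) = -252 + 6*Y (u(Y) = 6*(Y - 42) = 6*(-42 + Y) = -252 + 6*Y)
a = 12 (a = -2 + (108 - 1*94) = -2 + (108 - 94) = -2 + 14 = 12)
E = -5316 (E = (-344 - 99)*12 = -443*12 = -5316)
√(1/u(-43) + E) = √(1/(-252 + 6*(-43)) - 5316) = √(1/(-252 - 258) - 5316) = √(1/(-510) - 5316) = √(-1/510 - 5316) = √(-2711161/510) = I*√1382692110/510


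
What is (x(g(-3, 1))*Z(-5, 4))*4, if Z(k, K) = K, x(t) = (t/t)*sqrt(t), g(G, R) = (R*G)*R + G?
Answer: 16*I*sqrt(6) ≈ 39.192*I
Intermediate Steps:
g(G, R) = G + G*R**2 (g(G, R) = (G*R)*R + G = G*R**2 + G = G + G*R**2)
x(t) = sqrt(t) (x(t) = 1*sqrt(t) = sqrt(t))
(x(g(-3, 1))*Z(-5, 4))*4 = (sqrt(-3*(1 + 1**2))*4)*4 = (sqrt(-3*(1 + 1))*4)*4 = (sqrt(-3*2)*4)*4 = (sqrt(-6)*4)*4 = ((I*sqrt(6))*4)*4 = (4*I*sqrt(6))*4 = 16*I*sqrt(6)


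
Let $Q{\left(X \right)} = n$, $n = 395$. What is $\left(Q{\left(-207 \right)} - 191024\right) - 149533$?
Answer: $-340162$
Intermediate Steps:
$Q{\left(X \right)} = 395$
$\left(Q{\left(-207 \right)} - 191024\right) - 149533 = \left(395 - 191024\right) - 149533 = -190629 - 149533 = -340162$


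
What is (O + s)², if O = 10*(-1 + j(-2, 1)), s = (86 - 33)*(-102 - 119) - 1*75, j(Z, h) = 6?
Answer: 137780644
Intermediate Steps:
s = -11788 (s = 53*(-221) - 75 = -11713 - 75 = -11788)
O = 50 (O = 10*(-1 + 6) = 10*5 = 50)
(O + s)² = (50 - 11788)² = (-11738)² = 137780644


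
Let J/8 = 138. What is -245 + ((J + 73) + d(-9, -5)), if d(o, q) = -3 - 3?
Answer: 926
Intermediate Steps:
J = 1104 (J = 8*138 = 1104)
d(o, q) = -6
-245 + ((J + 73) + d(-9, -5)) = -245 + ((1104 + 73) - 6) = -245 + (1177 - 6) = -245 + 1171 = 926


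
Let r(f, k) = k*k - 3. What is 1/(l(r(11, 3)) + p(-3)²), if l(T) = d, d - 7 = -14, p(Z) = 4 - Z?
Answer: 1/42 ≈ 0.023810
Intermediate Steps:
r(f, k) = -3 + k² (r(f, k) = k² - 3 = -3 + k²)
d = -7 (d = 7 - 14 = -7)
l(T) = -7
1/(l(r(11, 3)) + p(-3)²) = 1/(-7 + (4 - 1*(-3))²) = 1/(-7 + (4 + 3)²) = 1/(-7 + 7²) = 1/(-7 + 49) = 1/42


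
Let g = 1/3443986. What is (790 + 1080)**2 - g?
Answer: 12043274643399/3443986 ≈ 3.4969e+6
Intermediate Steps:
g = 1/3443986 ≈ 2.9036e-7
(790 + 1080)**2 - g = (790 + 1080)**2 - 1*1/3443986 = 1870**2 - 1/3443986 = 3496900 - 1/3443986 = 12043274643399/3443986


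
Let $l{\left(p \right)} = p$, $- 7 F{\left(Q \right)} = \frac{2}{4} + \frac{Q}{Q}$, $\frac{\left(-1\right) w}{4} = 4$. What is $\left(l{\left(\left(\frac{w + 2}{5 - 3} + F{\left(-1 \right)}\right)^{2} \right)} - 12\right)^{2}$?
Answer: $\frac{61606801}{38416} \approx 1603.7$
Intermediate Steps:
$w = -16$ ($w = \left(-4\right) 4 = -16$)
$F{\left(Q \right)} = - \frac{3}{14}$ ($F{\left(Q \right)} = - \frac{\frac{2}{4} + \frac{Q}{Q}}{7} = - \frac{2 \cdot \frac{1}{4} + 1}{7} = - \frac{\frac{1}{2} + 1}{7} = \left(- \frac{1}{7}\right) \frac{3}{2} = - \frac{3}{14}$)
$\left(l{\left(\left(\frac{w + 2}{5 - 3} + F{\left(-1 \right)}\right)^{2} \right)} - 12\right)^{2} = \left(\left(\frac{-16 + 2}{5 - 3} - \frac{3}{14}\right)^{2} - 12\right)^{2} = \left(\left(- \frac{14}{2} - \frac{3}{14}\right)^{2} - 12\right)^{2} = \left(\left(\left(-14\right) \frac{1}{2} - \frac{3}{14}\right)^{2} - 12\right)^{2} = \left(\left(-7 - \frac{3}{14}\right)^{2} - 12\right)^{2} = \left(\left(- \frac{101}{14}\right)^{2} - 12\right)^{2} = \left(\frac{10201}{196} - 12\right)^{2} = \left(\frac{7849}{196}\right)^{2} = \frac{61606801}{38416}$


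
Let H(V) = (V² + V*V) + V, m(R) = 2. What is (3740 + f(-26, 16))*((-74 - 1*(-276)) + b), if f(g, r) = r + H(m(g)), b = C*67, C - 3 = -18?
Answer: -3024098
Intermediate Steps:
C = -15 (C = 3 - 18 = -15)
H(V) = V + 2*V² (H(V) = (V² + V²) + V = 2*V² + V = V + 2*V²)
b = -1005 (b = -15*67 = -1005)
f(g, r) = 10 + r (f(g, r) = r + 2*(1 + 2*2) = r + 2*(1 + 4) = r + 2*5 = r + 10 = 10 + r)
(3740 + f(-26, 16))*((-74 - 1*(-276)) + b) = (3740 + (10 + 16))*((-74 - 1*(-276)) - 1005) = (3740 + 26)*((-74 + 276) - 1005) = 3766*(202 - 1005) = 3766*(-803) = -3024098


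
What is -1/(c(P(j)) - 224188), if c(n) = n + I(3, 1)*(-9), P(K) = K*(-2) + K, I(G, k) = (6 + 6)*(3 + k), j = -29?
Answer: 1/224591 ≈ 4.4525e-6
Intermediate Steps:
I(G, k) = 36 + 12*k (I(G, k) = 12*(3 + k) = 36 + 12*k)
P(K) = -K (P(K) = -2*K + K = -K)
c(n) = -432 + n (c(n) = n + (36 + 12*1)*(-9) = n + (36 + 12)*(-9) = n + 48*(-9) = n - 432 = -432 + n)
-1/(c(P(j)) - 224188) = -1/((-432 - 1*(-29)) - 224188) = -1/((-432 + 29) - 224188) = -1/(-403 - 224188) = -1/(-224591) = -1*(-1/224591) = 1/224591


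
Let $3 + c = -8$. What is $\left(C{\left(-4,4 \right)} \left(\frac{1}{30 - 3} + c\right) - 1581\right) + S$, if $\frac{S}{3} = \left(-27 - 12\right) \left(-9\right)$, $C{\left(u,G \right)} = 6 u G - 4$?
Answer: $\frac{15344}{27} \approx 568.3$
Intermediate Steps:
$c = -11$ ($c = -3 - 8 = -11$)
$C{\left(u,G \right)} = -4 + 6 G u$ ($C{\left(u,G \right)} = 6 G u - 4 = -4 + 6 G u$)
$S = 1053$ ($S = 3 \left(-27 - 12\right) \left(-9\right) = 3 \left(\left(-39\right) \left(-9\right)\right) = 3 \cdot 351 = 1053$)
$\left(C{\left(-4,4 \right)} \left(\frac{1}{30 - 3} + c\right) - 1581\right) + S = \left(\left(-4 + 6 \cdot 4 \left(-4\right)\right) \left(\frac{1}{30 - 3} - 11\right) - 1581\right) + 1053 = \left(\left(-4 - 96\right) \left(\frac{1}{27} - 11\right) - 1581\right) + 1053 = \left(- 100 \left(\frac{1}{27} - 11\right) - 1581\right) + 1053 = \left(\left(-100\right) \left(- \frac{296}{27}\right) - 1581\right) + 1053 = \left(\frac{29600}{27} - 1581\right) + 1053 = - \frac{13087}{27} + 1053 = \frac{15344}{27}$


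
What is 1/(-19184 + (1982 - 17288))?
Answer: -1/34490 ≈ -2.8994e-5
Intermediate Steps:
1/(-19184 + (1982 - 17288)) = 1/(-19184 - 15306) = 1/(-34490) = -1/34490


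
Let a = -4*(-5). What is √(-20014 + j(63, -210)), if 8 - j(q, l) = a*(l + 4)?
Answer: 13*I*√94 ≈ 126.04*I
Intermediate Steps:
a = 20
j(q, l) = -72 - 20*l (j(q, l) = 8 - 20*(l + 4) = 8 - 20*(4 + l) = 8 - (80 + 20*l) = 8 + (-80 - 20*l) = -72 - 20*l)
√(-20014 + j(63, -210)) = √(-20014 + (-72 - 20*(-210))) = √(-20014 + (-72 + 4200)) = √(-20014 + 4128) = √(-15886) = 13*I*√94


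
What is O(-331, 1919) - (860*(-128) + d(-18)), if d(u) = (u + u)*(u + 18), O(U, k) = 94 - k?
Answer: 108255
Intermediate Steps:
d(u) = 2*u*(18 + u) (d(u) = (2*u)*(18 + u) = 2*u*(18 + u))
O(-331, 1919) - (860*(-128) + d(-18)) = (94 - 1*1919) - (860*(-128) + 2*(-18)*(18 - 18)) = (94 - 1919) - (-110080 + 2*(-18)*0) = -1825 - (-110080 + 0) = -1825 - 1*(-110080) = -1825 + 110080 = 108255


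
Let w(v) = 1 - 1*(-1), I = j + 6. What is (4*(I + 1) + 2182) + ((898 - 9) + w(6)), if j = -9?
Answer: 3065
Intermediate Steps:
I = -3 (I = -9 + 6 = -3)
w(v) = 2 (w(v) = 1 + 1 = 2)
(4*(I + 1) + 2182) + ((898 - 9) + w(6)) = (4*(-3 + 1) + 2182) + ((898 - 9) + 2) = (4*(-2) + 2182) + (889 + 2) = (-8 + 2182) + 891 = 2174 + 891 = 3065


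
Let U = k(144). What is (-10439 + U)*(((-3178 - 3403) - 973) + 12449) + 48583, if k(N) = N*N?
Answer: 50452398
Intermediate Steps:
k(N) = N**2
U = 20736 (U = 144**2 = 20736)
(-10439 + U)*(((-3178 - 3403) - 973) + 12449) + 48583 = (-10439 + 20736)*(((-3178 - 3403) - 973) + 12449) + 48583 = 10297*((-6581 - 973) + 12449) + 48583 = 10297*(-7554 + 12449) + 48583 = 10297*4895 + 48583 = 50403815 + 48583 = 50452398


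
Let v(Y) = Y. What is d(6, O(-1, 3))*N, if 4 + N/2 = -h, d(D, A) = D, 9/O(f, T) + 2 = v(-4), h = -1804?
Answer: 21600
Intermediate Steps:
O(f, T) = -3/2 (O(f, T) = 9/(-2 - 4) = 9/(-6) = 9*(-⅙) = -3/2)
N = 3600 (N = -8 + 2*(-1*(-1804)) = -8 + 2*1804 = -8 + 3608 = 3600)
d(6, O(-1, 3))*N = 6*3600 = 21600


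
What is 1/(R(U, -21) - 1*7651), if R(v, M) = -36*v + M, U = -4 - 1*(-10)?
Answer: -1/7888 ≈ -0.00012677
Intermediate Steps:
U = 6 (U = -4 + 10 = 6)
R(v, M) = M - 36*v
1/(R(U, -21) - 1*7651) = 1/((-21 - 36*6) - 1*7651) = 1/((-21 - 216) - 7651) = 1/(-237 - 7651) = 1/(-7888) = -1/7888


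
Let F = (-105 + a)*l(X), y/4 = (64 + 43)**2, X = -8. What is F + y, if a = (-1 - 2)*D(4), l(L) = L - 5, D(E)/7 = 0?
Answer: 47161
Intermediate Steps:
D(E) = 0 (D(E) = 7*0 = 0)
l(L) = -5 + L
y = 45796 (y = 4*(64 + 43)**2 = 4*107**2 = 4*11449 = 45796)
a = 0 (a = (-1 - 2)*0 = -3*0 = 0)
F = 1365 (F = (-105 + 0)*(-5 - 8) = -105*(-13) = 1365)
F + y = 1365 + 45796 = 47161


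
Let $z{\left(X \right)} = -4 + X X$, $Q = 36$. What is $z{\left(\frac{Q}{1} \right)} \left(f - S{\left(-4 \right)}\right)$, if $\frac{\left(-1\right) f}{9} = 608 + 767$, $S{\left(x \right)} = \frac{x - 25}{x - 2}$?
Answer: $- \frac{47984234}{3} \approx -1.5995 \cdot 10^{7}$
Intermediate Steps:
$S{\left(x \right)} = \frac{-25 + x}{-2 + x}$
$z{\left(X \right)} = -4 + X^{2}$
$f = -12375$ ($f = - 9 \left(608 + 767\right) = \left(-9\right) 1375 = -12375$)
$z{\left(\frac{Q}{1} \right)} \left(f - S{\left(-4 \right)}\right) = \left(-4 + \left(\frac{36}{1}\right)^{2}\right) \left(-12375 - \frac{-25 - 4}{-2 - 4}\right) = \left(-4 + \left(36 \cdot 1\right)^{2}\right) \left(-12375 - \frac{1}{-6} \left(-29\right)\right) = \left(-4 + 36^{2}\right) \left(-12375 - \left(- \frac{1}{6}\right) \left(-29\right)\right) = \left(-4 + 1296\right) \left(-12375 - \frac{29}{6}\right) = 1292 \left(-12375 - \frac{29}{6}\right) = 1292 \left(- \frac{74279}{6}\right) = - \frac{47984234}{3}$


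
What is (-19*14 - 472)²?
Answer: 544644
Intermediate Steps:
(-19*14 - 472)² = (-266 - 472)² = (-738)² = 544644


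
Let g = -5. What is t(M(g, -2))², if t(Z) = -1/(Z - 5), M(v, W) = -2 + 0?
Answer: 1/49 ≈ 0.020408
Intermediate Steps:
M(v, W) = -2
t(Z) = -1/(-5 + Z)
t(M(g, -2))² = (-1/(-5 - 2))² = (-1/(-7))² = (-1*(-⅐))² = (⅐)² = 1/49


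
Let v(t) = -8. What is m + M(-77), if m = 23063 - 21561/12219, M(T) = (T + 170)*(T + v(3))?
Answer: 61731347/4073 ≈ 15156.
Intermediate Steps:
M(T) = (-8 + T)*(170 + T) (M(T) = (T + 170)*(T - 8) = (170 + T)*(-8 + T) = (-8 + T)*(170 + T))
m = 93928412/4073 (m = 23063 - 21561*1/12219 = 23063 - 7187/4073 = 93928412/4073 ≈ 23061.)
m + M(-77) = 93928412/4073 + (-1360 + (-77)**2 + 162*(-77)) = 93928412/4073 + (-1360 + 5929 - 12474) = 93928412/4073 - 7905 = 61731347/4073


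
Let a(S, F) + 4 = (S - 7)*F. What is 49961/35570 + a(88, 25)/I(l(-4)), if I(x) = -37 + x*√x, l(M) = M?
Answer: -2588223777/50971810 + 16168*I/1433 ≈ -50.778 + 11.283*I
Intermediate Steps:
a(S, F) = -4 + F*(-7 + S) (a(S, F) = -4 + (S - 7)*F = -4 + (-7 + S)*F = -4 + F*(-7 + S))
I(x) = -37 + x^(3/2)
49961/35570 + a(88, 25)/I(l(-4)) = 49961/35570 + (-4 - 7*25 + 25*88)/(-37 + (-4)^(3/2)) = 49961*(1/35570) + (-4 - 175 + 2200)/(-37 - 8*I) = 49961/35570 + 2021*((-37 + 8*I)/1433) = 49961/35570 + 2021*(-37 + 8*I)/1433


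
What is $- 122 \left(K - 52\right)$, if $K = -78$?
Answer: $15860$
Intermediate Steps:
$- 122 \left(K - 52\right) = - 122 \left(-78 - 52\right) = \left(-122\right) \left(-130\right) = 15860$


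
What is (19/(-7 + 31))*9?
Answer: 57/8 ≈ 7.1250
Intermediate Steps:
(19/(-7 + 31))*9 = (19/24)*9 = 57/8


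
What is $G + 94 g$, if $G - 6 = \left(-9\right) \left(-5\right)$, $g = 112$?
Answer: $10579$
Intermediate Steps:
$G = 51$ ($G = 6 - -45 = 6 + 45 = 51$)
$G + 94 g = 51 + 94 \cdot 112 = 51 + 10528 = 10579$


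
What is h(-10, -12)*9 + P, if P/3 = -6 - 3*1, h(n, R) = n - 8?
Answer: -189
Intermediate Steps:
h(n, R) = -8 + n
P = -27 (P = 3*(-6 - 3*1) = 3*(-6 - 3) = 3*(-9) = -27)
h(-10, -12)*9 + P = (-8 - 10)*9 - 27 = -18*9 - 27 = -162 - 27 = -189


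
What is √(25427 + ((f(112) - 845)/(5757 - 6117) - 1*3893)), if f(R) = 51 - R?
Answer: √19382865/30 ≈ 146.75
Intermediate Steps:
√(25427 + ((f(112) - 845)/(5757 - 6117) - 1*3893)) = √(25427 + (((51 - 1*112) - 845)/(5757 - 6117) - 1*3893)) = √(25427 + (((51 - 112) - 845)/(-360) - 3893)) = √(25427 + ((-61 - 845)*(-1/360) - 3893)) = √(25427 + (-906*(-1/360) - 3893)) = √(25427 + (151/60 - 3893)) = √(25427 - 233429/60) = √(1292191/60) = √19382865/30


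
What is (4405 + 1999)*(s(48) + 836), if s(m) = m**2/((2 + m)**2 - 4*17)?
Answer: 101836408/19 ≈ 5.3598e+6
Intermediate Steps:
s(m) = m**2/(-68 + (2 + m)**2) (s(m) = m**2/((2 + m)**2 - 68) = m**2/(-68 + (2 + m)**2))
(4405 + 1999)*(s(48) + 836) = (4405 + 1999)*(48**2/(-68 + (2 + 48)**2) + 836) = 6404*(2304/(-68 + 50**2) + 836) = 6404*(2304/(-68 + 2500) + 836) = 6404*(2304/2432 + 836) = 6404*(2304*(1/2432) + 836) = 6404*(18/19 + 836) = 6404*(15902/19) = 101836408/19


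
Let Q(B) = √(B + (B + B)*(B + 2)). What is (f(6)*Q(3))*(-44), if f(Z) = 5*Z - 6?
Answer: -1056*√33 ≈ -6066.3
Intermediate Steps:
f(Z) = -6 + 5*Z
Q(B) = √(B + 2*B*(2 + B)) (Q(B) = √(B + (2*B)*(2 + B)) = √(B + 2*B*(2 + B)))
(f(6)*Q(3))*(-44) = ((-6 + 5*6)*√(3*(5 + 2*3)))*(-44) = ((-6 + 30)*√(3*(5 + 6)))*(-44) = (24*√(3*11))*(-44) = (24*√33)*(-44) = -1056*√33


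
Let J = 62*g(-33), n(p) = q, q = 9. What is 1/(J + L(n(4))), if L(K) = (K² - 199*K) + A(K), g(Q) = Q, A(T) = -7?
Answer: -1/3763 ≈ -0.00026575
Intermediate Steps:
n(p) = 9
J = -2046 (J = 62*(-33) = -2046)
L(K) = -7 + K² - 199*K (L(K) = (K² - 199*K) - 7 = -7 + K² - 199*K)
1/(J + L(n(4))) = 1/(-2046 + (-7 + 9² - 199*9)) = 1/(-2046 + (-7 + 81 - 1791)) = 1/(-2046 - 1717) = 1/(-3763) = -1/3763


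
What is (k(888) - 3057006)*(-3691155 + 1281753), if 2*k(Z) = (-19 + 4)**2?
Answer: 7365285312687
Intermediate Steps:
k(Z) = 225/2 (k(Z) = (-19 + 4)**2/2 = (1/2)*(-15)**2 = (1/2)*225 = 225/2)
(k(888) - 3057006)*(-3691155 + 1281753) = (225/2 - 3057006)*(-3691155 + 1281753) = -6113787/2*(-2409402) = 7365285312687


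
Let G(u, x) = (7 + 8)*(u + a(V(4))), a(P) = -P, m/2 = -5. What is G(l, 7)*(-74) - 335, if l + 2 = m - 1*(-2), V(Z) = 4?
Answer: 15205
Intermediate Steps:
m = -10 (m = 2*(-5) = -10)
l = -10 (l = -2 + (-10 - 1*(-2)) = -2 + (-10 + 2) = -2 - 8 = -10)
G(u, x) = -60 + 15*u (G(u, x) = (7 + 8)*(u - 1*4) = 15*(u - 4) = 15*(-4 + u) = -60 + 15*u)
G(l, 7)*(-74) - 335 = (-60 + 15*(-10))*(-74) - 335 = (-60 - 150)*(-74) - 335 = -210*(-74) - 335 = 15540 - 335 = 15205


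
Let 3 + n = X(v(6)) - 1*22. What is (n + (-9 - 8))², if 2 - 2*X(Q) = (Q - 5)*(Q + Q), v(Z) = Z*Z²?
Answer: 2080910689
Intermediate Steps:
v(Z) = Z³
X(Q) = 1 - Q*(-5 + Q) (X(Q) = 1 - (Q - 5)*(Q + Q)/2 = 1 - (-5 + Q)*2*Q/2 = 1 - Q*(-5 + Q))
n = -45600 (n = -3 + ((1 - (6³)² + 5*6³) - 1*22) = -3 + ((1 - 1*216² + 5*216) - 22) = -3 + ((1 - 1*46656 + 1080) - 22) = -3 + ((1 - 46656 + 1080) - 22) = -3 + (-45575 - 22) = -3 - 45597 = -45600)
(n + (-9 - 8))² = (-45600 + (-9 - 8))² = (-45600 - 17)² = (-45617)² = 2080910689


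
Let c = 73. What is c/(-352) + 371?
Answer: 130519/352 ≈ 370.79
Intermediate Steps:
c/(-352) + 371 = 73/(-352) + 371 = 73*(-1/352) + 371 = -73/352 + 371 = 130519/352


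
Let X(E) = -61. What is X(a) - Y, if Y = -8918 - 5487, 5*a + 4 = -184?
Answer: 14344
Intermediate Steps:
a = -188/5 (a = -⅘ + (⅕)*(-184) = -⅘ - 184/5 = -188/5 ≈ -37.600)
Y = -14405
X(a) - Y = -61 - 1*(-14405) = -61 + 14405 = 14344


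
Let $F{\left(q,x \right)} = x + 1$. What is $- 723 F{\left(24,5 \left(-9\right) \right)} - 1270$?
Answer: $30542$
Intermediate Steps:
$F{\left(q,x \right)} = 1 + x$
$- 723 F{\left(24,5 \left(-9\right) \right)} - 1270 = - 723 \left(1 + 5 \left(-9\right)\right) - 1270 = - 723 \left(1 - 45\right) - 1270 = \left(-723\right) \left(-44\right) - 1270 = 31812 - 1270 = 30542$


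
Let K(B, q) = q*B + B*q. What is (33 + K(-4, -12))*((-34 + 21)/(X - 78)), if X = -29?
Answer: 1677/107 ≈ 15.673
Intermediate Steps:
K(B, q) = 2*B*q (K(B, q) = B*q + B*q = 2*B*q)
(33 + K(-4, -12))*((-34 + 21)/(X - 78)) = (33 + 2*(-4)*(-12))*((-34 + 21)/(-29 - 78)) = (33 + 96)*(-13/(-107)) = 129*(-13*(-1/107)) = 129*(13/107) = 1677/107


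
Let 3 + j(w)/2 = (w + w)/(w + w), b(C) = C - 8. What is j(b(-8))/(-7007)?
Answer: 4/7007 ≈ 0.00057086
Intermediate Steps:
b(C) = -8 + C
j(w) = -4 (j(w) = -6 + 2*((w + w)/(w + w)) = -6 + 2*((2*w)/((2*w))) = -6 + 2*((2*w)*(1/(2*w))) = -6 + 2*1 = -6 + 2 = -4)
j(b(-8))/(-7007) = -4/(-7007) = -4*(-1/7007) = 4/7007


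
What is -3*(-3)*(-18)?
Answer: -162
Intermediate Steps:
-3*(-3)*(-18) = 9*(-18) = -162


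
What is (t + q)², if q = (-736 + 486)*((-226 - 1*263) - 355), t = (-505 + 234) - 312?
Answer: 44275313889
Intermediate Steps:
t = -583 (t = -271 - 312 = -583)
q = 211000 (q = -250*((-226 - 263) - 355) = -250*(-489 - 355) = -250*(-844) = 211000)
(t + q)² = (-583 + 211000)² = 210417² = 44275313889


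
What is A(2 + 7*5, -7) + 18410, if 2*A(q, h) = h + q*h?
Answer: 18277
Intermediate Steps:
A(q, h) = h/2 + h*q/2 (A(q, h) = (h + q*h)/2 = (h + h*q)/2 = h/2 + h*q/2)
A(2 + 7*5, -7) + 18410 = (½)*(-7)*(1 + (2 + 7*5)) + 18410 = (½)*(-7)*(1 + (2 + 35)) + 18410 = (½)*(-7)*(1 + 37) + 18410 = (½)*(-7)*38 + 18410 = -133 + 18410 = 18277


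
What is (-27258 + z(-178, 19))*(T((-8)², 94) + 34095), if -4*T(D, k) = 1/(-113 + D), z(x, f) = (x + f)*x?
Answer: 1744164081/49 ≈ 3.5595e+7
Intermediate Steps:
z(x, f) = x*(f + x) (z(x, f) = (f + x)*x = x*(f + x))
T(D, k) = -1/(4*(-113 + D))
(-27258 + z(-178, 19))*(T((-8)², 94) + 34095) = (-27258 - 178*(19 - 178))*(-1/(-452 + 4*(-8)²) + 34095) = (-27258 - 178*(-159))*(-1/(-452 + 4*64) + 34095) = (-27258 + 28302)*(-1/(-452 + 256) + 34095) = 1044*(-1/(-196) + 34095) = 1044*(-1*(-1/196) + 34095) = 1044*(1/196 + 34095) = 1044*(6682621/196) = 1744164081/49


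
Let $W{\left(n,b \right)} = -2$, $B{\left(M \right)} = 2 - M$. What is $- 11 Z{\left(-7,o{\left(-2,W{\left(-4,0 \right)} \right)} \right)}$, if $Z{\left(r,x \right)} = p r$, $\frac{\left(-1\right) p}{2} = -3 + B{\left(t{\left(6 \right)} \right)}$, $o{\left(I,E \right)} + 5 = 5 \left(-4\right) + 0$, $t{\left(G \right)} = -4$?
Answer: $-462$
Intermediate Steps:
$o{\left(I,E \right)} = -25$ ($o{\left(I,E \right)} = -5 + \left(5 \left(-4\right) + 0\right) = -5 + \left(-20 + 0\right) = -5 - 20 = -25$)
$p = -6$ ($p = - 2 \left(-3 + \left(2 - -4\right)\right) = - 2 \left(-3 + \left(2 + 4\right)\right) = - 2 \left(-3 + 6\right) = \left(-2\right) 3 = -6$)
$Z{\left(r,x \right)} = - 6 r$
$- 11 Z{\left(-7,o{\left(-2,W{\left(-4,0 \right)} \right)} \right)} = - 11 \left(\left(-6\right) \left(-7\right)\right) = \left(-11\right) 42 = -462$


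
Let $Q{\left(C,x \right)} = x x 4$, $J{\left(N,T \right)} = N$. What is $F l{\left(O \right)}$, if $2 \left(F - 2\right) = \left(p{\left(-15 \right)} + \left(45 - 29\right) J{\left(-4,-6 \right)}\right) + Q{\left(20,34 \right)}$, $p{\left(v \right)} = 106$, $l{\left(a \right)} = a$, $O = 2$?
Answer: $4670$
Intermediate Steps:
$Q{\left(C,x \right)} = 4 x^{2}$ ($Q{\left(C,x \right)} = x^{2} \cdot 4 = 4 x^{2}$)
$F = 2335$ ($F = 2 + \frac{\left(106 + \left(45 - 29\right) \left(-4\right)\right) + 4 \cdot 34^{2}}{2} = 2 + \frac{\left(106 + 16 \left(-4\right)\right) + 4 \cdot 1156}{2} = 2 + \frac{\left(106 - 64\right) + 4624}{2} = 2 + \frac{42 + 4624}{2} = 2 + \frac{1}{2} \cdot 4666 = 2 + 2333 = 2335$)
$F l{\left(O \right)} = 2335 \cdot 2 = 4670$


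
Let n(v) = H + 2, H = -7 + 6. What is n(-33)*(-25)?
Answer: -25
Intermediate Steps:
H = -1
n(v) = 1 (n(v) = -1 + 2 = 1)
n(-33)*(-25) = 1*(-25) = -25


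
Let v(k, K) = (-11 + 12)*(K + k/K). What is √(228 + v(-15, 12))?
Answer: √955/2 ≈ 15.452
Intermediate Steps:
v(k, K) = K + k/K (v(k, K) = 1*(K + k/K) = K + k/K)
√(228 + v(-15, 12)) = √(228 + (12 - 15/12)) = √(228 + (12 - 15*1/12)) = √(228 + (12 - 5/4)) = √(228 + 43/4) = √(955/4) = √955/2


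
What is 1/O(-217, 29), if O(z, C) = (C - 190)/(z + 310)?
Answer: -93/161 ≈ -0.57764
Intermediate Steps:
O(z, C) = (-190 + C)/(310 + z)
1/O(-217, 29) = 1/((-190 + 29)/(310 - 217)) = 1/(-161/93) = -93/161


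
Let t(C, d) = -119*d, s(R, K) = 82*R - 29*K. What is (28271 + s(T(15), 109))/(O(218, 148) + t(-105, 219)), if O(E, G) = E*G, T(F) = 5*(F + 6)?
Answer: 33720/6203 ≈ 5.4361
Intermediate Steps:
T(F) = 30 + 5*F (T(F) = 5*(6 + F) = 30 + 5*F)
s(R, K) = -29*K + 82*R
(28271 + s(T(15), 109))/(O(218, 148) + t(-105, 219)) = (28271 + (-29*109 + 82*(30 + 5*15)))/(218*148 - 119*219) = (28271 + (-3161 + 82*(30 + 75)))/(32264 - 26061) = (28271 + (-3161 + 82*105))/6203 = (28271 + (-3161 + 8610))*(1/6203) = (28271 + 5449)*(1/6203) = 33720*(1/6203) = 33720/6203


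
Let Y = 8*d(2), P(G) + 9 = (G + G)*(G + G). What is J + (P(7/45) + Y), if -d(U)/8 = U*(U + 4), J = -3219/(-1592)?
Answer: -2498062093/3223800 ≈ -774.88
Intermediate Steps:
J = 3219/1592 (J = -3219*(-1/1592) = 3219/1592 ≈ 2.0220)
d(U) = -8*U*(4 + U) (d(U) = -8*U*(U + 4) = -8*U*(4 + U))
P(G) = -9 + 4*G² (P(G) = -9 + (G + G)*(G + G) = -9 + (2*G)*(2*G) = -9 + 4*G²)
Y = -768 (Y = 8*(-8*2*(4 + 2)) = 8*(-8*2*6) = 8*(-96) = -768)
J + (P(7/45) + Y) = 3219/1592 + ((-9 + 4*(7/45)²) - 768) = 3219/1592 + ((-9 + 4*(49/2025)) - 768) = 3219/1592 + ((-9 + 196/2025) - 768) = 3219/1592 + (-18029/2025 - 768) = 3219/1592 - 1573229/2025 = -2498062093/3223800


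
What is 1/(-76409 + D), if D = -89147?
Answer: -1/165556 ≈ -6.0403e-6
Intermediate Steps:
1/(-76409 + D) = 1/(-76409 - 89147) = 1/(-165556) = -1/165556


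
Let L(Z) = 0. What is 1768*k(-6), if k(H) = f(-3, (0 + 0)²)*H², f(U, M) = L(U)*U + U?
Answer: -190944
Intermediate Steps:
f(U, M) = U (f(U, M) = 0*U + U = 0 + U = U)
k(H) = -3*H²
1768*k(-6) = 1768*(-3*(-6)²) = 1768*(-3*36) = 1768*(-108) = -190944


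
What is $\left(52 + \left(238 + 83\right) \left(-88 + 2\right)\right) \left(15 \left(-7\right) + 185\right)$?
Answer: $-2204320$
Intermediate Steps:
$\left(52 + \left(238 + 83\right) \left(-88 + 2\right)\right) \left(15 \left(-7\right) + 185\right) = \left(52 + 321 \left(-86\right)\right) \left(-105 + 185\right) = \left(52 - 27606\right) 80 = \left(-27554\right) 80 = -2204320$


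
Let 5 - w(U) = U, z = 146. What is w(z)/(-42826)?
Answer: 141/42826 ≈ 0.0032924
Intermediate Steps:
w(U) = 5 - U
w(z)/(-42826) = (5 - 1*146)/(-42826) = (5 - 146)*(-1/42826) = -141*(-1/42826) = 141/42826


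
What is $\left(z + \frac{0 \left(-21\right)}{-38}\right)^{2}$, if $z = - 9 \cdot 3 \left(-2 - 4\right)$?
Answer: $26244$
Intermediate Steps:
$z = 162$ ($z = - 9 \cdot 3 \left(-6\right) = \left(-9\right) \left(-18\right) = 162$)
$\left(z + \frac{0 \left(-21\right)}{-38}\right)^{2} = \left(162 + \frac{0 \left(-21\right)}{-38}\right)^{2} = \left(162 + 0 \left(- \frac{1}{38}\right)\right)^{2} = \left(162 + 0\right)^{2} = 162^{2} = 26244$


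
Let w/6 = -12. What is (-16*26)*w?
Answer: 29952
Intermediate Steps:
w = -72 (w = 6*(-12) = -72)
(-16*26)*w = -16*26*(-72) = -416*(-72) = 29952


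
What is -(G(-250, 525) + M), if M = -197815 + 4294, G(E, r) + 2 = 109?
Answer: 193414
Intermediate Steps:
G(E, r) = 107 (G(E, r) = -2 + 109 = 107)
M = -193521
-(G(-250, 525) + M) = -(107 - 193521) = -1*(-193414) = 193414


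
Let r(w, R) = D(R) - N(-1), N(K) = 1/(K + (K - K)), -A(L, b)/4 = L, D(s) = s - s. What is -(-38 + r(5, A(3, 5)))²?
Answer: -1369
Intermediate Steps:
D(s) = 0
A(L, b) = -4*L
N(K) = 1/K (N(K) = 1/(K + 0) = 1/K)
r(w, R) = 1 (r(w, R) = 0 - 1/(-1) = 0 - 1*(-1) = 0 + 1 = 1)
-(-38 + r(5, A(3, 5)))² = -(-38 + 1)² = -1*(-37)² = -1*1369 = -1369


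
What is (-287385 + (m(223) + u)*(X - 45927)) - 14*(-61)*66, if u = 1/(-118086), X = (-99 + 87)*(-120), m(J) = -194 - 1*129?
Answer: 556510992189/39362 ≈ 1.4138e+7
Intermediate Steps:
m(J) = -323 (m(J) = -194 - 129 = -323)
X = 1440 (X = -12*(-120) = 1440)
u = -1/118086 ≈ -8.4684e-6
(-287385 + (m(223) + u)*(X - 45927)) - 14*(-61)*66 = (-287385 + (-323 - 1/118086)*(1440 - 45927)) - 14*(-61)*66 = (-287385 - 38141779/118086*(-44487)) + 854*66 = (-287385 + 565604440791/39362) + 56364 = 554292392421/39362 + 56364 = 556510992189/39362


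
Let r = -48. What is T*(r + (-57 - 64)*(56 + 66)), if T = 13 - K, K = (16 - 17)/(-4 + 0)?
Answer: -377655/2 ≈ -1.8883e+5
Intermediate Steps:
K = ¼ (K = -1/(-4) = -1*(-¼) = ¼ ≈ 0.25000)
T = 51/4 (T = 13 - 1*¼ = 13 - ¼ = 51/4 ≈ 12.750)
T*(r + (-57 - 64)*(56 + 66)) = 51*(-48 + (-57 - 64)*(56 + 66))/4 = 51*(-48 - 121*122)/4 = 51*(-48 - 14762)/4 = (51/4)*(-14810) = -377655/2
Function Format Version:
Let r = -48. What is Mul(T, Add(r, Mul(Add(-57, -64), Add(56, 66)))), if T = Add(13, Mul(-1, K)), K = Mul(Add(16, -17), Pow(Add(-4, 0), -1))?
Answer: Rational(-377655, 2) ≈ -1.8883e+5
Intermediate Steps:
K = Rational(1, 4) (K = Mul(-1, Pow(-4, -1)) = Mul(-1, Rational(-1, 4)) = Rational(1, 4) ≈ 0.25000)
T = Rational(51, 4) (T = Add(13, Mul(-1, Rational(1, 4))) = Add(13, Rational(-1, 4)) = Rational(51, 4) ≈ 12.750)
Mul(T, Add(r, Mul(Add(-57, -64), Add(56, 66)))) = Mul(Rational(51, 4), Add(-48, Mul(Add(-57, -64), Add(56, 66)))) = Mul(Rational(51, 4), Add(-48, Mul(-121, 122))) = Mul(Rational(51, 4), Add(-48, -14762)) = Mul(Rational(51, 4), -14810) = Rational(-377655, 2)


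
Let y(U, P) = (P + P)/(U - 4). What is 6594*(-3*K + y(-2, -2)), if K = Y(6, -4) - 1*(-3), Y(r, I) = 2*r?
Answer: -292334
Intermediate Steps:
K = 15 (K = 2*6 - 1*(-3) = 12 + 3 = 15)
y(U, P) = 2*P/(-4 + U) (y(U, P) = (2*P)/(-4 + U) = 2*P/(-4 + U))
6594*(-3*K + y(-2, -2)) = 6594*(-3*15 + 2*(-2)/(-4 - 2)) = 6594*(-45 + 2*(-2)/(-6)) = 6594*(-45 + 2*(-2)*(-1/6)) = 6594*(-45 + 2/3) = 6594*(-133/3) = -292334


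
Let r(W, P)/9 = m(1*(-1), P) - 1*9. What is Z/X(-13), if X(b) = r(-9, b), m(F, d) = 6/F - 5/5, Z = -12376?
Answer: 1547/18 ≈ 85.944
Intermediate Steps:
m(F, d) = -1 + 6/F (m(F, d) = 6/F - 5*⅕ = 6/F - 1 = -1 + 6/F)
r(W, P) = -144 (r(W, P) = 9*((6 - (-1))/((1*(-1))) - 1*9) = 9*((6 - 1*(-1))/(-1) - 9) = 9*(-(6 + 1) - 9) = 9*(-1*7 - 9) = 9*(-7 - 9) = 9*(-16) = -144)
X(b) = -144
Z/X(-13) = -12376/(-144) = -12376*(-1/144) = 1547/18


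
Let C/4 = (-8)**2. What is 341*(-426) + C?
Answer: -145010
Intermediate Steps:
C = 256 (C = 4*(-8)**2 = 4*64 = 256)
341*(-426) + C = 341*(-426) + 256 = -145266 + 256 = -145010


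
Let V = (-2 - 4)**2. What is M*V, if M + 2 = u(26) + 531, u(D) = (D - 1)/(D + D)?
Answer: 247797/13 ≈ 19061.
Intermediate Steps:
u(D) = (-1 + D)/(2*D) (u(D) = (-1 + D)/((2*D)) = (-1 + D)*(1/(2*D)) = (-1 + D)/(2*D))
M = 27533/52 (M = -2 + ((1/2)*(-1 + 26)/26 + 531) = -2 + ((1/2)*(1/26)*25 + 531) = -2 + (25/52 + 531) = -2 + 27637/52 = 27533/52 ≈ 529.48)
V = 36 (V = (-6)**2 = 36)
M*V = (27533/52)*36 = 247797/13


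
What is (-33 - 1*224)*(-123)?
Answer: 31611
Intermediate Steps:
(-33 - 1*224)*(-123) = (-33 - 224)*(-123) = -257*(-123) = 31611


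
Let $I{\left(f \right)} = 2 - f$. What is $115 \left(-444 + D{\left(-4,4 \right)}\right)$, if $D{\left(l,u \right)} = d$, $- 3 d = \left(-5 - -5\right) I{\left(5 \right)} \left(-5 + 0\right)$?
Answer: $-51060$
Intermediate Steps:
$d = 0$ ($d = - \frac{\left(-5 - -5\right) \left(2 - 5\right) \left(-5 + 0\right)}{3} = - \frac{\left(-5 + 5\right) \left(2 - 5\right) \left(-5\right)}{3} = - \frac{0 \left(\left(-3\right) \left(-5\right)\right)}{3} = - \frac{0 \cdot 15}{3} = \left(- \frac{1}{3}\right) 0 = 0$)
$D{\left(l,u \right)} = 0$
$115 \left(-444 + D{\left(-4,4 \right)}\right) = 115 \left(-444 + 0\right) = 115 \left(-444\right) = -51060$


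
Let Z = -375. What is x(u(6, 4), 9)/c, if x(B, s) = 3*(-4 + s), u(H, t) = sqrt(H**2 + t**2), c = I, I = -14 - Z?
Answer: 15/361 ≈ 0.041551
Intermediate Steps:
I = 361 (I = -14 - 1*(-375) = -14 + 375 = 361)
c = 361
x(B, s) = -12 + 3*s
x(u(6, 4), 9)/c = (-12 + 3*9)/361 = (-12 + 27)*(1/361) = 15*(1/361) = 15/361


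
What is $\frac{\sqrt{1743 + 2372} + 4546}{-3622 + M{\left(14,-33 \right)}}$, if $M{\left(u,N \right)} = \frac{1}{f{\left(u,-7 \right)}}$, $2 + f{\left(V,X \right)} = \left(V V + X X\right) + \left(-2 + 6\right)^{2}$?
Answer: $- \frac{1177414}{938097} - \frac{259 \sqrt{4115}}{938097} \approx -1.2728$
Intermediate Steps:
$f{\left(V,X \right)} = 14 + V^{2} + X^{2}$ ($f{\left(V,X \right)} = -2 + \left(\left(V V + X X\right) + \left(-2 + 6\right)^{2}\right) = -2 + \left(\left(V^{2} + X^{2}\right) + 4^{2}\right) = -2 + \left(\left(V^{2} + X^{2}\right) + 16\right) = -2 + \left(16 + V^{2} + X^{2}\right) = 14 + V^{2} + X^{2}$)
$M{\left(u,N \right)} = \frac{1}{63 + u^{2}}$ ($M{\left(u,N \right)} = \frac{1}{14 + u^{2} + \left(-7\right)^{2}} = \frac{1}{14 + u^{2} + 49} = \frac{1}{63 + u^{2}}$)
$\frac{\sqrt{1743 + 2372} + 4546}{-3622 + M{\left(14,-33 \right)}} = \frac{\sqrt{1743 + 2372} + 4546}{-3622 + \frac{1}{63 + 14^{2}}} = \frac{\sqrt{4115} + 4546}{-3622 + \frac{1}{63 + 196}} = \frac{4546 + \sqrt{4115}}{-3622 + \frac{1}{259}} = \frac{4546 + \sqrt{4115}}{- \frac{938097}{259}} = \left(4546 + \sqrt{4115}\right) \left(- \frac{259}{938097}\right) = - \frac{1177414}{938097} - \frac{259 \sqrt{4115}}{938097}$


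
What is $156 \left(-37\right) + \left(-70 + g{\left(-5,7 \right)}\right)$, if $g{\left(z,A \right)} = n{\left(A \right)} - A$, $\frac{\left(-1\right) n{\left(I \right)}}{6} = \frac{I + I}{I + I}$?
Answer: $-5855$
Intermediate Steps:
$n{\left(I \right)} = -6$ ($n{\left(I \right)} = - 6 \frac{I + I}{I + I} = - 6 \frac{2 I}{2 I} = - 6 \cdot 2 I \frac{1}{2 I} = \left(-6\right) 1 = -6$)
$g{\left(z,A \right)} = -6 - A$
$156 \left(-37\right) + \left(-70 + g{\left(-5,7 \right)}\right) = 156 \left(-37\right) - 83 = -5772 - 83 = -5855$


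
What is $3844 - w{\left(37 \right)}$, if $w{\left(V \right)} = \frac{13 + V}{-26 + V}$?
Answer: $\frac{42234}{11} \approx 3839.5$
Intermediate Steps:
$w{\left(V \right)} = \frac{13 + V}{-26 + V}$
$3844 - w{\left(37 \right)} = 3844 - \frac{13 + 37}{-26 + 37} = 3844 - \frac{1}{11} \cdot 50 = 3844 - \frac{50}{11} = \frac{42234}{11}$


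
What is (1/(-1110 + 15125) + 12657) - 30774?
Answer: -253909754/14015 ≈ -18117.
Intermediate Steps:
(1/(-1110 + 15125) + 12657) - 30774 = (1/14015 + 12657) - 30774 = 177387856/14015 - 30774 = -253909754/14015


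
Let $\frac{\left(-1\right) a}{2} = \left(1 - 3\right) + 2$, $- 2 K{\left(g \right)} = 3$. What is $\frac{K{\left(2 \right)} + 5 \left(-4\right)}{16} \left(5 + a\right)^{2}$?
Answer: $- \frac{1075}{32} \approx -33.594$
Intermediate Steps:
$K{\left(g \right)} = - \frac{3}{2}$ ($K{\left(g \right)} = \left(- \frac{1}{2}\right) 3 = - \frac{3}{2}$)
$a = 0$ ($a = - 2 \left(\left(1 - 3\right) + 2\right) = - 2 \left(-2 + 2\right) = \left(-2\right) 0 = 0$)
$\frac{K{\left(2 \right)} + 5 \left(-4\right)}{16} \left(5 + a\right)^{2} = \frac{- \frac{3}{2} + 5 \left(-4\right)}{16} \left(5 + 0\right)^{2} = \frac{- \frac{3}{2} - 20}{16} \cdot 5^{2} = \frac{1}{16} \left(- \frac{43}{2}\right) 25 = \left(- \frac{43}{32}\right) 25 = - \frac{1075}{32}$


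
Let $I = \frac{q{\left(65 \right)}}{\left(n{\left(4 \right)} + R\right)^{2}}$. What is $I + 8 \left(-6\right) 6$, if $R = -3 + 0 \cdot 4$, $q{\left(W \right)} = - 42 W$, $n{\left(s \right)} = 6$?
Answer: $- \frac{1774}{3} \approx -591.33$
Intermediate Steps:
$R = -3$ ($R = -3 + 0 = -3$)
$I = - \frac{910}{3}$ ($I = \frac{\left(-42\right) 65}{\left(6 - 3\right)^{2}} = - \frac{2730}{3^{2}} = - \frac{2730}{9} = \left(-2730\right) \frac{1}{9} = - \frac{910}{3} \approx -303.33$)
$I + 8 \left(-6\right) 6 = - \frac{910}{3} + 8 \left(-6\right) 6 = - \frac{910}{3} - 288 = - \frac{1774}{3}$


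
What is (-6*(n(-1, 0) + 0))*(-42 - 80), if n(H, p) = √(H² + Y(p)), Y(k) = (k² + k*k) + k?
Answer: 732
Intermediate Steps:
Y(k) = k + 2*k² (Y(k) = (k² + k²) + k = 2*k² + k = k + 2*k²)
n(H, p) = √(H² + p*(1 + 2*p))
(-6*(n(-1, 0) + 0))*(-42 - 80) = (-6*(√((-1)² + 0*(1 + 2*0)) + 0))*(-42 - 80) = -6*(√(1 + 0*(1 + 0)) + 0)*(-122) = -6*(√(1 + 0*1) + 0)*(-122) = -6*(√(1 + 0) + 0)*(-122) = -6*(√1 + 0)*(-122) = -6*(1 + 0)*(-122) = -6*1*(-122) = -6*(-122) = 732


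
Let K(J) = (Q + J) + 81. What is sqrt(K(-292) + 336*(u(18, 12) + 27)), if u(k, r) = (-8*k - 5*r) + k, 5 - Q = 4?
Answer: I*sqrt(53634) ≈ 231.59*I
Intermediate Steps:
Q = 1 (Q = 5 - 1*4 = 5 - 4 = 1)
u(k, r) = -7*k - 5*r
K(J) = 82 + J (K(J) = (1 + J) + 81 = 82 + J)
sqrt(K(-292) + 336*(u(18, 12) + 27)) = sqrt((82 - 292) + 336*((-7*18 - 5*12) + 27)) = sqrt(-210 + 336*((-126 - 60) + 27)) = sqrt(-210 + 336*(-186 + 27)) = sqrt(-210 + 336*(-159)) = sqrt(-210 - 53424) = sqrt(-53634) = I*sqrt(53634)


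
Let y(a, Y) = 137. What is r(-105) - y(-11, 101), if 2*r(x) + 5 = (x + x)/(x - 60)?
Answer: -3055/22 ≈ -138.86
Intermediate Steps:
r(x) = -5/2 + x/(-60 + x) (r(x) = -5/2 + ((x + x)/(x - 60))/2 = -5/2 + ((2*x)/(-60 + x))/2 = -5/2 + (2*x/(-60 + x))/2 = -5/2 + x/(-60 + x))
r(-105) - y(-11, 101) = 3*(100 - 1*(-105))/(2*(-60 - 105)) - 1*137 = (3/2)*(100 + 105)/(-165) - 137 = (3/2)*(-1/165)*205 - 137 = -41/22 - 137 = -3055/22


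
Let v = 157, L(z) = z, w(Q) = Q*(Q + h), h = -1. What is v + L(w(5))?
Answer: 177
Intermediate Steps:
w(Q) = Q*(-1 + Q) (w(Q) = Q*(Q - 1) = Q*(-1 + Q))
v + L(w(5)) = 157 + 5*(-1 + 5) = 157 + 5*4 = 157 + 20 = 177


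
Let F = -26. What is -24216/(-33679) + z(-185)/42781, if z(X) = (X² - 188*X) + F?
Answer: 3359128437/1440821299 ≈ 2.3314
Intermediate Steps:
z(X) = -26 + X² - 188*X (z(X) = (X² - 188*X) - 26 = -26 + X² - 188*X)
-24216/(-33679) + z(-185)/42781 = -24216/(-33679) + (-26 + (-185)² - 188*(-185))/42781 = -24216*(-1/33679) + (-26 + 34225 + 34780)*(1/42781) = 24216/33679 + 68979*(1/42781) = 24216/33679 + 68979/42781 = 3359128437/1440821299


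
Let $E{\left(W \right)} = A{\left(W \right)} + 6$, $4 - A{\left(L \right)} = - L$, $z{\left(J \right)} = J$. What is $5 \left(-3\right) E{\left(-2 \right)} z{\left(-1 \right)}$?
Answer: $120$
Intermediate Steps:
$A{\left(L \right)} = 4 + L$ ($A{\left(L \right)} = 4 - - L = 4 + L$)
$E{\left(W \right)} = 10 + W$ ($E{\left(W \right)} = \left(4 + W\right) + 6 = 10 + W$)
$5 \left(-3\right) E{\left(-2 \right)} z{\left(-1 \right)} = 5 \left(-3\right) \left(10 - 2\right) \left(-1\right) = \left(-15\right) 8 \left(-1\right) = \left(-120\right) \left(-1\right) = 120$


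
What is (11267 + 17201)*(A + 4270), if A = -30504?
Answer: -746829512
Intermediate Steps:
(11267 + 17201)*(A + 4270) = (11267 + 17201)*(-30504 + 4270) = 28468*(-26234) = -746829512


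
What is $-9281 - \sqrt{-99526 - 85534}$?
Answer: $-9281 - 2 i \sqrt{46265} \approx -9281.0 - 430.19 i$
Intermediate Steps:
$-9281 - \sqrt{-99526 - 85534} = -9281 - \sqrt{-185060} = -9281 - 2 i \sqrt{46265}$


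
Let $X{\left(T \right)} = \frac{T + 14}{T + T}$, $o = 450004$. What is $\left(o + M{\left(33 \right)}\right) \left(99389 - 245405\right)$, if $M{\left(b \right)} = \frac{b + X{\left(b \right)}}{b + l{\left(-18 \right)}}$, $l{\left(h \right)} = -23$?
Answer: $- \frac{722791039464}{11} \approx -6.5708 \cdot 10^{10}$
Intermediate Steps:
$X{\left(T \right)} = \frac{14 + T}{2 T}$
$M{\left(b \right)} = \frac{b + \frac{14 + b}{2 b}}{-23 + b}$ ($M{\left(b \right)} = \frac{b + \frac{14 + b}{2 b}}{b - 23} = \frac{b + \frac{14 + b}{2 b}}{-23 + b}$)
$\left(o + M{\left(33 \right)}\right) \left(99389 - 245405\right) = \left(450004 + \frac{7 + 33^{2} + \frac{1}{2} \cdot 33}{33 \left(-23 + 33\right)}\right) \left(99389 - 245405\right) = \left(450004 + \frac{7 + 1089 + \frac{33}{2}}{33 \cdot 10}\right) \left(-146016\right) = \left(450004 + \frac{1}{33} \cdot \frac{1}{10} \cdot \frac{2225}{2}\right) \left(-146016\right) = \left(450004 + \frac{445}{132}\right) \left(-146016\right) = \frac{59400973}{132} \left(-146016\right) = - \frac{722791039464}{11}$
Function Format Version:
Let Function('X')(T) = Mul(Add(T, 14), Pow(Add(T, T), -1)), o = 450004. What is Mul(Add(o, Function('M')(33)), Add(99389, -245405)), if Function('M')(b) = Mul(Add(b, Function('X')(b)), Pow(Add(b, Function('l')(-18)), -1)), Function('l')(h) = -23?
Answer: Rational(-722791039464, 11) ≈ -6.5708e+10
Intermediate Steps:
Function('X')(T) = Mul(Rational(1, 2), Pow(T, -1), Add(14, T)) (Function('X')(T) = Mul(Add(14, T), Pow(Mul(2, T), -1)) = Mul(Add(14, T), Mul(Rational(1, 2), Pow(T, -1))) = Mul(Rational(1, 2), Pow(T, -1), Add(14, T)))
Function('M')(b) = Mul(Pow(Add(-23, b), -1), Add(b, Mul(Rational(1, 2), Pow(b, -1), Add(14, b)))) (Function('M')(b) = Mul(Add(b, Mul(Rational(1, 2), Pow(b, -1), Add(14, b))), Pow(Add(b, -23), -1)) = Mul(Add(b, Mul(Rational(1, 2), Pow(b, -1), Add(14, b))), Pow(Add(-23, b), -1)) = Mul(Pow(Add(-23, b), -1), Add(b, Mul(Rational(1, 2), Pow(b, -1), Add(14, b)))))
Mul(Add(o, Function('M')(33)), Add(99389, -245405)) = Mul(Add(450004, Mul(Pow(33, -1), Pow(Add(-23, 33), -1), Add(7, Pow(33, 2), Mul(Rational(1, 2), 33)))), Add(99389, -245405)) = Mul(Add(450004, Mul(Rational(1, 33), Pow(10, -1), Add(7, 1089, Rational(33, 2)))), -146016) = Mul(Add(450004, Mul(Rational(1, 33), Rational(1, 10), Rational(2225, 2))), -146016) = Mul(Add(450004, Rational(445, 132)), -146016) = Mul(Rational(59400973, 132), -146016) = Rational(-722791039464, 11)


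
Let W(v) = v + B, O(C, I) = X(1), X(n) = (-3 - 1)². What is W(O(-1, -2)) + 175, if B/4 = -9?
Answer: 155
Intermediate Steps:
X(n) = 16 (X(n) = (-4)² = 16)
O(C, I) = 16
B = -36 (B = 4*(-9) = -36)
W(v) = -36 + v (W(v) = v - 36 = -36 + v)
W(O(-1, -2)) + 175 = (-36 + 16) + 175 = -20 + 175 = 155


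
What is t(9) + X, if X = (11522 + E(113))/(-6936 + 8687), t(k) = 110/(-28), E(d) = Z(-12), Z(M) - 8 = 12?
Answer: 65283/24514 ≈ 2.6631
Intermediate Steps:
Z(M) = 20 (Z(M) = 8 + 12 = 20)
E(d) = 20
t(k) = -55/14 (t(k) = 110*(-1/28) = -55/14)
X = 11542/1751 (X = (11522 + 20)/(-6936 + 8687) = 11542/1751 ≈ 6.5917)
t(9) + X = -55/14 + 11542/1751 = 65283/24514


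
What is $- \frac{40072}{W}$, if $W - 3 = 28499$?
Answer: $- \frac{20036}{14251} \approx -1.4059$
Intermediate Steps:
$W = 28502$ ($W = 3 + 28499 = 28502$)
$- \frac{40072}{W} = - \frac{40072}{28502} = \left(-40072\right) \frac{1}{28502} = - \frac{20036}{14251}$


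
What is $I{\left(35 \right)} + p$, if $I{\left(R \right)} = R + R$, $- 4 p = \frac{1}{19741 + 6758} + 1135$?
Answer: $- \frac{11328323}{52998} \approx -213.75$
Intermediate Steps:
$p = - \frac{15038183}{52998}$ ($p = - \frac{\frac{1}{19741 + 6758} + 1135}{4} = - \frac{\frac{1}{26499} + 1135}{4} = \left(- \frac{1}{4}\right) \frac{30076366}{26499} = - \frac{15038183}{52998} \approx -283.75$)
$I{\left(R \right)} = 2 R$
$I{\left(35 \right)} + p = 2 \cdot 35 - \frac{15038183}{52998} = 70 - \frac{15038183}{52998} = - \frac{11328323}{52998}$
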